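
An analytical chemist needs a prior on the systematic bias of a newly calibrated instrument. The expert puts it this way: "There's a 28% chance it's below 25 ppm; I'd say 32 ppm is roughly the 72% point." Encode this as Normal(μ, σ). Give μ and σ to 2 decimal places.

μ = 28.50, σ = 6.01

For Normal(μ,σ), the p-quantile is μ + z_p·σ. Here z_{0.28} = -0.5828, z_{0.72} = 0.5828.
So 25 = μ − 0.5828σ and 32 = μ + 0.5828σ.
Subtracting: σ = (32 − 25)/(0.5828 − (-0.5828)) = 6.01.
Then μ = 25 − (-0.5828)·6.01 = 28.50.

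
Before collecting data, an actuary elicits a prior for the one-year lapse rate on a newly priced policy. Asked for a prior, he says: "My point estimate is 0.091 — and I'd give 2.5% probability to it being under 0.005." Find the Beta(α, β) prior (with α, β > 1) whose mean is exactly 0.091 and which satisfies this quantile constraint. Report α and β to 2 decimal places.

α ≈ 1.28, β ≈ 12.82

With mean 0.091 fixed, write α = 0.091s, β = 0.909s where s = α+β.
Need P(θ < 0.005) = 0.025 under Beta(0.091s, 0.909s). Normal approximation: (q−m)/√(m(1−m)/s) ≈ z_{0.025} = -1.96, so s ≈ 0.091·0.909·(-1.96)²/(0.005−0.091)² = 43.0.
At s = 43.0: P(θ<0.005) ≈ 0.000. Adjusting to match 0.025 gives s ≈ 14.10.
So α = 0.091·14.10 ≈ 1.28, β = 0.909·14.10 ≈ 12.82.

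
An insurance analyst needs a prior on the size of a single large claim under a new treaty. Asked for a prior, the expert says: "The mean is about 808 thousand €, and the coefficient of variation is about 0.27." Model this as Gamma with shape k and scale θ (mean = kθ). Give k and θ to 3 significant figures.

k ≈ 13.7, θ ≈ 58.9

For Gamma(k, scale θ): mean = kθ, variance = kθ², so CV = 1/√k.
CV = 0.27, hence k = 1/CV² = 13.7.
Then θ = mean/k = 808/13.7 = 58.9.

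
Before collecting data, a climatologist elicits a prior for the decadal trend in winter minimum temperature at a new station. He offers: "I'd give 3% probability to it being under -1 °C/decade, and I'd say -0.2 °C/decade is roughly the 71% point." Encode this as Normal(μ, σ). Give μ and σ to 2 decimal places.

μ = -0.38, σ = 0.33

For Normal(μ,σ), the p-quantile is μ + z_p·σ. Here z_{0.03} = -1.881, z_{0.71} = 0.5534.
So -1 = μ − 1.881σ and -0.2 = μ + 0.5534σ.
Subtracting: σ = (-0.2 − -1)/(0.5534 − (-1.881)) = 0.33.
Then μ = -1 − (-1.881)·0.33 = -0.38.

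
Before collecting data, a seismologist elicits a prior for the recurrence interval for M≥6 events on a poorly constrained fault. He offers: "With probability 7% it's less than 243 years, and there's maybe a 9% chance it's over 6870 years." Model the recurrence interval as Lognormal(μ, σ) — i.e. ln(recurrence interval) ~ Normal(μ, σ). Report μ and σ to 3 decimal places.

If T ~ Lognormal(μ,σ) then ln T ~ Normal(μ,σ), so the p-quantile of ln T is μ + z_p·σ.
ln(243) = 5.493 and ln(6870) = 8.835; z_{0.07} = -1.476, z_{0.91} = 1.341.
σ = (8.835 − 5.493)/(1.341 − (-1.476)) = 1.187.
μ = 5.493 − (-1.476)·1.187 = 7.244.

μ ≈ 7.244, σ ≈ 1.187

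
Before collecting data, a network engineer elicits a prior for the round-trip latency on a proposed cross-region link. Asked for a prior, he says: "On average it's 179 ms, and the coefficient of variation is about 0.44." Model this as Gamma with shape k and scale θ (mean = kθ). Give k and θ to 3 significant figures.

k ≈ 5.17, θ ≈ 34.7

For Gamma(k, scale θ): mean = kθ, variance = kθ², so CV = 1/√k.
CV = 0.44, hence k = 1/CV² = 5.17.
Then θ = mean/k = 179/5.17 = 34.7.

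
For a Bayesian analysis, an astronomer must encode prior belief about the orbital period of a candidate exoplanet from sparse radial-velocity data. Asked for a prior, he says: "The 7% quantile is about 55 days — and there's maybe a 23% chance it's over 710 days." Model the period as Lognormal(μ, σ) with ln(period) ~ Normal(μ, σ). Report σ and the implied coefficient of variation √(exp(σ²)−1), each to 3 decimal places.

σ ≈ 1.155, CV ≈ 1.672

If T ~ Lognormal(μ,σ) then ln T ~ Normal(μ,σ), so the p-quantile of ln T is μ + z_p·σ.
ln(55) = 4.007 and ln(710) = 6.565; z_{0.07} = -1.476, z_{0.77} = 0.7388.
σ = (6.565 − 4.007)/(0.7388 − (-1.476)) = 1.155.
μ = 4.007 − (-1.476)·1.155 = 5.712.
CV = √(exp(σ²)−1) = √(exp(1.3341)−1) = 1.672.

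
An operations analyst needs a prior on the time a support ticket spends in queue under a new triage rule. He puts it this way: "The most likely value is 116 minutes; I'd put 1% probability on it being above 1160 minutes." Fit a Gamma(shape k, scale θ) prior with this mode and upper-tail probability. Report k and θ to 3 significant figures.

Gamma(k,θ) with k>1 has mode (k−1)θ, so θ = 116/(k−1).
Need P(X < 1160) = 0.99 with θ tied to k this way. Start at k = 2, θ = 116: P(X<1160) ≈ 1.000.
Too high — lower k to spread out. Iterating converges to k ≈ 1.58.
Then θ = 116/(1.58−1) ≈ 199.

k ≈ 1.58, θ ≈ 199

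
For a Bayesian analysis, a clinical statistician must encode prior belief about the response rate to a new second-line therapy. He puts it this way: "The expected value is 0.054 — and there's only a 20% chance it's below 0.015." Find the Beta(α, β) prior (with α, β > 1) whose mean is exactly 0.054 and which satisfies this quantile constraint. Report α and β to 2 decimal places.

With mean 0.054 fixed, write α = 0.054s, β = 0.946s where s = α+β.
Need P(θ < 0.015) = 0.2 under Beta(0.054s, 0.946s). Normal approximation: (q−m)/√(m(1−m)/s) ≈ z_{0.2} = -0.842, so s ≈ 0.054·0.946·(-0.842)²/(0.015−0.054)² = 23.8.
At s = 23.8: P(θ<0.015) ≈ 0.181. Adjusting to match 0.2 gives s ≈ 21.63.
So α = 0.054·21.63 ≈ 1.17, β = 0.946·21.63 ≈ 20.46.

α ≈ 1.17, β ≈ 20.46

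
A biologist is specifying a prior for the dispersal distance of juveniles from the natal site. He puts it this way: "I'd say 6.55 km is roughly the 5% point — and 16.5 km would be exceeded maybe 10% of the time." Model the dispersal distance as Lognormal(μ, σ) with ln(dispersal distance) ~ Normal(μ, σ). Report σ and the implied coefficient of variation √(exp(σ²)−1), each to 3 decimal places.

σ ≈ 0.316, CV ≈ 0.324

If T ~ Lognormal(μ,σ) then ln T ~ Normal(μ,σ), so the p-quantile of ln T is μ + z_p·σ.
ln(6.55) = 1.879 and ln(16.5) = 2.803; z_{0.05} = -1.645, z_{0.9} = 1.282.
σ = (2.803 − 1.879)/(1.282 − (-1.645)) = 0.316.
μ = 1.879 − (-1.645)·0.316 = 2.399.
CV = √(exp(σ²)−1) = √(exp(0.0997)−1) = 0.324.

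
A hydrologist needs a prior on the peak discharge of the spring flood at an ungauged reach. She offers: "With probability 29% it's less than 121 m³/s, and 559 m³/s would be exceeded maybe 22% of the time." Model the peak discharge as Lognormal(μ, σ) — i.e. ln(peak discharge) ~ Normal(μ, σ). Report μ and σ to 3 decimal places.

If T ~ Lognormal(μ,σ) then ln T ~ Normal(μ,σ), so the p-quantile of ln T is μ + z_p·σ.
ln(121) = 4.796 and ln(559) = 6.326; z_{0.29} = -0.5534, z_{0.78} = 0.7722.
σ = (6.326 − 4.796)/(0.7722 − (-0.5534)) = 1.154.
μ = 4.796 − (-0.5534)·1.154 = 5.435.

μ ≈ 5.435, σ ≈ 1.154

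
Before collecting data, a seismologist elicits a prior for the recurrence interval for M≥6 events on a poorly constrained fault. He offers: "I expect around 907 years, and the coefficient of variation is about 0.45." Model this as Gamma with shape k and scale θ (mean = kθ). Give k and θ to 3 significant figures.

For Gamma(k, scale θ): mean = kθ, variance = kθ², so CV = 1/√k.
CV = 0.45, hence k = 1/CV² = 4.94.
Then θ = mean/k = 907/4.94 = 184.

k ≈ 4.94, θ ≈ 184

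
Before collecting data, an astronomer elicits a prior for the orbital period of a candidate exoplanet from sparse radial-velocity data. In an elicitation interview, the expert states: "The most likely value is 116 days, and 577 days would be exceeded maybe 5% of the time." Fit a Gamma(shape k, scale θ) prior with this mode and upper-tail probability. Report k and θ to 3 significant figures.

Gamma(k,θ) with k>1 has mode (k−1)θ, so θ = 116/(k−1).
Need P(X < 577) = 0.95 with θ tied to k this way. Start at k = 2, θ = 116: P(X<577) ≈ 0.959.
Too high — lower k to spread out. Iterating converges to k ≈ 1.93.
Then θ = 116/(1.93−1) ≈ 125.

k ≈ 1.93, θ ≈ 125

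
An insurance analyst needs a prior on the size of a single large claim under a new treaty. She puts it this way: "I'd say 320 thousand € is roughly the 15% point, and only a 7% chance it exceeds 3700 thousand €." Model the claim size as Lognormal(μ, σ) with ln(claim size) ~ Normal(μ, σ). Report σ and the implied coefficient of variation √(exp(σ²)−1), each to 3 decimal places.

σ ≈ 0.974, CV ≈ 1.259

If T ~ Lognormal(μ,σ) then ln T ~ Normal(μ,σ), so the p-quantile of ln T is μ + z_p·σ.
ln(320) = 5.768 and ln(3700) = 8.216; z_{0.15} = -1.036, z_{0.93} = 1.476.
σ = (8.216 − 5.768)/(1.476 − (-1.036)) = 0.974.
μ = 5.768 − (-1.036)·0.974 = 6.778.
CV = √(exp(σ²)−1) = √(exp(0.9493)−1) = 1.259.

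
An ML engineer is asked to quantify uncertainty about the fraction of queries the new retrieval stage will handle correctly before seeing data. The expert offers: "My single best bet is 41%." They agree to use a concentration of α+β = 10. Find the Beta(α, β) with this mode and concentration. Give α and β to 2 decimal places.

α = 4.28, β = 5.72

For α,β > 1 the Beta mode is (α−1)/(α+β−2). With α+β = 10, the mode is (α−1)/8.
Set (α−1)/8 = 0.41 → α = 1 + 0.41·8 = 4.28.
β = 10 − α = 5.72.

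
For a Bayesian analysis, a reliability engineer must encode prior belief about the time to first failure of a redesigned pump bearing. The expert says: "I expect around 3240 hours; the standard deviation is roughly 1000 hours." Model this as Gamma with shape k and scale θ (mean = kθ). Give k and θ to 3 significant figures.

k ≈ 10.5, θ ≈ 309

For Gamma(k, scale θ): mean = kθ, variance = kθ², so CV = 1/√k.
CV = SD/mean = 1000/3240 = 0.3086, hence k = 1/CV² = 10.5.
Then θ = mean/k = 3240/10.5 = 309.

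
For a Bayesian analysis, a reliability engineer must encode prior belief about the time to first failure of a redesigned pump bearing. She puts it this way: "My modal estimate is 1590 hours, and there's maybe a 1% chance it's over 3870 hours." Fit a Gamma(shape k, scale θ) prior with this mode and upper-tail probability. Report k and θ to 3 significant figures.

k ≈ 6.97, θ ≈ 266

Gamma(k,θ) with k>1 has mode (k−1)θ, so θ = 1590/(k−1).
Need P(X < 3870) = 0.99 with θ tied to k this way. Start at k = 2, θ = 1590: P(X<3870) ≈ 0.699.
Too low — raise k to concentrate. Iterating converges to k ≈ 6.97.
Then θ = 1590/(6.97−1) ≈ 266.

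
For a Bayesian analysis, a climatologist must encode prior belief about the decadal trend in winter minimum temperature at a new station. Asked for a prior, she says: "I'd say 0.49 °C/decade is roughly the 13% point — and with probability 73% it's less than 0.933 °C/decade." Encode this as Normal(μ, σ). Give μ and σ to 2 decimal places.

μ = 0.78, σ = 0.25

For Normal(μ,σ), the p-quantile is μ + z_p·σ. Here z_{0.13} = -1.126, z_{0.73} = 0.6128.
So 0.49 = μ − 1.126σ and 0.933 = μ + 0.6128σ.
Subtracting: σ = (0.933 − 0.49)/(0.6128 − (-1.126)) = 0.25.
Then μ = 0.49 − (-1.126)·0.25 = 0.78.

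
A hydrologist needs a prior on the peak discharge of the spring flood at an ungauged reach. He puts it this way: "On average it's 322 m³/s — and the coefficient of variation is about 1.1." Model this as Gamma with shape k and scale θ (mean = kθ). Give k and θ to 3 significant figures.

For Gamma(k, scale θ): mean = kθ, variance = kθ², so CV = 1/√k.
CV = 1.1, hence k = 1/CV² = 0.826.
Then θ = mean/k = 322/0.826 = 390.

k ≈ 0.826, θ ≈ 390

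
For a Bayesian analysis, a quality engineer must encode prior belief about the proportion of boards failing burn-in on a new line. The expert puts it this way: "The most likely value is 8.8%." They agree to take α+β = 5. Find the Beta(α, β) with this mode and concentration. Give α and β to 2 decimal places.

For α,β > 1 the Beta mode is (α−1)/(α+β−2). With α+β = 5, the mode is (α−1)/3.
Set (α−1)/3 = 0.088 → α = 1 + 0.088·3 = 1.26.
β = 5 − α = 3.74.

α = 1.26, β = 3.74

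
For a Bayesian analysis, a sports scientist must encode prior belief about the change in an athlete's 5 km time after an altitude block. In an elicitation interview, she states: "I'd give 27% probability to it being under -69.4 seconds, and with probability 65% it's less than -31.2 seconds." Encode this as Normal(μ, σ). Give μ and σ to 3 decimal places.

For Normal(μ,σ), the p-quantile is μ + z_p·σ. Here z_{0.27} = -0.6128, z_{0.65} = 0.3853.
So -69.4 = μ − 0.6128σ and -31.2 = μ + 0.3853σ.
Subtracting: σ = (-31.2 − -69.4)/(0.3853 − (-0.6128)) = 38.271.
Then μ = -69.4 − (-0.6128)·38.271 = -45.947.

μ = -45.947, σ = 38.271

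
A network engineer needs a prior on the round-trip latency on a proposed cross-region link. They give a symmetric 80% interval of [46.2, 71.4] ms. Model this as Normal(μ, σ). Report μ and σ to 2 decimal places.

A symmetric 80% interval runs μ ± z·σ with z = 1.282.
Half-width = 12.6, so σ = 12.6/1.282 = 9.83.
μ is the interval midpoint, 58.80.

μ = 58.80, σ = 9.83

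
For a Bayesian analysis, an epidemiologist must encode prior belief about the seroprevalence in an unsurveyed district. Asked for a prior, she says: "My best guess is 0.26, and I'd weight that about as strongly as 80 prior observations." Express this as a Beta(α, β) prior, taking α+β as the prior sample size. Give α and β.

α = 20.8, β = 59.2

Under the effective-sample-size interpretation, Beta(α, β) has prior mean α/(α+β) and prior sample size α+β.
So α+β = 80 and α/(α+β) = 0.26, giving α = 0.26·80 = 20.8 and β = 80 − 20.8 = 59.2.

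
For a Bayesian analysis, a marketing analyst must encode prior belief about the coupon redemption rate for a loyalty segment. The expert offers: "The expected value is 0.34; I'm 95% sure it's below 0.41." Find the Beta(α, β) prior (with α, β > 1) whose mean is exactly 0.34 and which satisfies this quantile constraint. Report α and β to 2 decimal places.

With mean 0.34 fixed, write α = 0.34s, β = 0.66s where s = α+β.
Need P(θ < 0.41) = 0.95 under Beta(0.34s, 0.66s). Normal approximation: (q−m)/√(m(1−m)/s) ≈ z_{0.95} = 1.64, so s ≈ 0.34·0.66·(1.64)²/(0.41−0.34)² = 123.9.
At s = 123.9: P(θ<0.41) ≈ 0.947. Adjusting to match 0.95 gives s ≈ 128.14.
So α = 0.34·128.14 ≈ 43.57, β = 0.66·128.14 ≈ 84.57.

α ≈ 43.57, β ≈ 84.57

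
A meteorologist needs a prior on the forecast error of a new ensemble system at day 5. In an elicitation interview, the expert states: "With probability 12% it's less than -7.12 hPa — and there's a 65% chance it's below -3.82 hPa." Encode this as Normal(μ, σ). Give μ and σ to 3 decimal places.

μ = -4.635, σ = 2.115

For Normal(μ,σ), the p-quantile is μ + z_p·σ. Here z_{0.12} = -1.175, z_{0.65} = 0.3853.
So -7.12 = μ − 1.175σ and -3.82 = μ + 0.3853σ.
Subtracting: σ = (-3.82 − -7.12)/(0.3853 − (-1.175)) = 2.115.
Then μ = -7.12 − (-1.175)·2.115 = -4.635.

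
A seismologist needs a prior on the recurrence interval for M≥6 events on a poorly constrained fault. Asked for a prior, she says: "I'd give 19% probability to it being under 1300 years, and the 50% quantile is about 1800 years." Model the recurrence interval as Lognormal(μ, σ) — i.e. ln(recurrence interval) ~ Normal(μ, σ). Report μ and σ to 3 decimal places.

If T ~ Lognormal(μ,σ) then ln T ~ Normal(μ,σ), so the p-quantile of ln T is μ + z_p·σ.
ln(1300) = 7.17 and ln(1800) = 7.496; z_{0.19} = -0.8779, z_{0.5} = 0.
σ = (7.496 − 7.17)/(0 − (-0.8779)) = 0.371.
μ = 7.17 − (-0.8779)·0.371 = 7.496.

μ ≈ 7.496, σ ≈ 0.371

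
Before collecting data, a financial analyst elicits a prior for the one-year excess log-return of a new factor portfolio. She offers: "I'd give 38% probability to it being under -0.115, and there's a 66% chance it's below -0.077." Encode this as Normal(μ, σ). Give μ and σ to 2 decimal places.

μ = -0.10, σ = 0.05

The p-quantile of Normal(μ,σ) is μ + z_p·σ, with z_{0.38} = -0.3055 and z_{0.66} = 0.4125.
Eliminate σ: μ = (z₂·x₁ − z₁·x₂)/(z₂ − z₁) = (0.4125·-0.115 − (-0.3055)·-0.077)/0.7179 = -0.10.
Then σ = (x₂ − x₁)/(z₂ − z₁) = (-0.077 − -0.115)/0.7179 = 0.05.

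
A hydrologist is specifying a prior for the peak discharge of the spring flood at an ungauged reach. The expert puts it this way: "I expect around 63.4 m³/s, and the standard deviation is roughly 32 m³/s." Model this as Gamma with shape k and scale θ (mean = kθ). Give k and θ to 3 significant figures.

For Gamma(k, scale θ): mean = kθ, variance = kθ², so CV = 1/√k.
CV = SD/mean = 32/63.4 = 0.5047, hence k = 1/CV² = 3.93.
Then θ = mean/k = 63.4/3.93 = 16.2.

k ≈ 3.93, θ ≈ 16.2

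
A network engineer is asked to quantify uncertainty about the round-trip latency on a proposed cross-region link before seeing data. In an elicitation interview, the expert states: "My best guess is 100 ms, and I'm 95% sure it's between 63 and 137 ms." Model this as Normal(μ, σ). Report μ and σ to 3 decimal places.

A symmetric 95% interval runs μ ± z·σ with z = 1.96.
Half-width = 37, so σ = 37/1.96 = 18.878.
μ is the stated best guess, 100.000.

μ = 100.000, σ = 18.878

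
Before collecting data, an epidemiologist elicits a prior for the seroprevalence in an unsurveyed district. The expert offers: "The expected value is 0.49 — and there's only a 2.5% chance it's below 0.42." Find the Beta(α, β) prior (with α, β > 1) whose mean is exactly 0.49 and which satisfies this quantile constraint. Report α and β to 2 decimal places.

With mean 0.49 fixed, write α = 0.49s, β = 0.51s where s = α+β.
Need P(θ < 0.42) = 0.025 under Beta(0.49s, 0.51s). Normal approximation: (q−m)/√(m(1−m)/s) ≈ z_{0.025} = -1.96, so s ≈ 0.49·0.51·(-1.96)²/(0.42−0.49)² = 195.9.
At s = 195.9: P(θ<0.42) ≈ 0.024. Adjusting to match 0.025 gives s ≈ 193.94.
So α = 0.49·193.94 ≈ 95.03, β = 0.51·193.94 ≈ 98.91.

α ≈ 95.03, β ≈ 98.91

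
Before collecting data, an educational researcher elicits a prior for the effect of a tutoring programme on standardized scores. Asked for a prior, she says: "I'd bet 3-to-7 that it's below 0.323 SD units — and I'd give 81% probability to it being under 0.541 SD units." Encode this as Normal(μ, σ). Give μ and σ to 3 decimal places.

The p-quantile of Normal(μ,σ) is μ + z_p·σ, with z_{0.3} = -0.5244 and z_{0.81} = 0.8779.
Eliminate σ: μ = (z₂·x₁ − z₁·x₂)/(z₂ − z₁) = (0.8779·0.323 − (-0.5244)·0.541)/1.402 = 0.405.
Then σ = (x₂ − x₁)/(z₂ − z₁) = (0.541 − 0.323)/1.402 = 0.155.

μ = 0.405, σ = 0.155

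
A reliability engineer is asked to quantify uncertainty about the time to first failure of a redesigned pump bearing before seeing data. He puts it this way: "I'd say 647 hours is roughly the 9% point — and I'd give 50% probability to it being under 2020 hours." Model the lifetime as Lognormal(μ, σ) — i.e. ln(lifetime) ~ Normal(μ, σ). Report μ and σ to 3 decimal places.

μ ≈ 7.611, σ ≈ 0.849

If T ~ Lognormal(μ,σ) then ln T ~ Normal(μ,σ), so the p-quantile of ln T is μ + z_p·σ.
ln(647) = 6.472 and ln(2020) = 7.611; z_{0.09} = -1.341, z_{0.5} = 0.
σ = (7.611 − 6.472)/(0 − (-1.341)) = 0.849.
μ = 6.472 − (-1.341)·0.849 = 7.611.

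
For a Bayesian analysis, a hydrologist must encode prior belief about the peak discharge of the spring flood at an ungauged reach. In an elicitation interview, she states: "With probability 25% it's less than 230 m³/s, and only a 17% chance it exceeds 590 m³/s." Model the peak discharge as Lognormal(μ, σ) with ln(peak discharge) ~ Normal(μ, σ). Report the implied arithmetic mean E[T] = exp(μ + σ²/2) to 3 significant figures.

E[T] ≈ 402 m³/s

If T ~ Lognormal(μ,σ) then ln T ~ Normal(μ,σ), so the p-quantile of ln T is μ + z_p·σ.
ln(230) = 5.438 and ln(590) = 6.38; z_{0.25} = -0.6745, z_{0.83} = 0.9542.
σ = (6.38 − 5.438)/(0.9542 − (-0.6745)) = 0.578.
μ = 5.438 − (-0.6745)·0.578 = 5.828.
E[T] = exp(μ + σ²/2) = exp(5.828 + 0.1673) = 402 m³/s.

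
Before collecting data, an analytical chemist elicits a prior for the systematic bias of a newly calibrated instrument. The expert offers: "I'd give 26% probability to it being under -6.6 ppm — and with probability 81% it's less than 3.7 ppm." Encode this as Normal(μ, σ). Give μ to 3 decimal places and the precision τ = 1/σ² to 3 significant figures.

The p-quantile of Normal(μ,σ) is μ + z_p·σ, with z_{0.26} = -0.6433 and z_{0.81} = 0.8779.
Eliminate σ: μ = (z₂·x₁ − z₁·x₂)/(z₂ − z₁) = (0.8779·-6.6 − (-0.6433)·3.7)/1.521 = -2.244.
Then σ = (x₂ − x₁)/(z₂ − z₁) = (3.7 − -6.6)/1.521 = 6.771.
Precision τ = 1/σ² = 1/6.771² = 0.0218.

μ = -2.244, τ = 0.0218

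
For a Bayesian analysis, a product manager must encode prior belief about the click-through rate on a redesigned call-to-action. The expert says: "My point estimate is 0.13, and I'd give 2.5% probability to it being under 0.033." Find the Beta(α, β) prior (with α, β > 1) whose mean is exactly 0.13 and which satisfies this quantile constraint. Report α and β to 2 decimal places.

With mean 0.13 fixed, write α = 0.13s, β = 0.87s where s = α+β.
Need P(θ < 0.033) = 0.025 under Beta(0.13s, 0.87s). Normal approximation: (q−m)/√(m(1−m)/s) ≈ z_{0.025} = -1.96, so s ≈ 0.13·0.87·(-1.96)²/(0.033−0.13)² = 46.2.
At s = 46.2: P(θ<0.033) ≈ 0.004. Adjusting to match 0.025 gives s ≈ 26.33.
So α = 0.13·26.33 ≈ 3.42, β = 0.87·26.33 ≈ 22.90.

α ≈ 3.42, β ≈ 22.90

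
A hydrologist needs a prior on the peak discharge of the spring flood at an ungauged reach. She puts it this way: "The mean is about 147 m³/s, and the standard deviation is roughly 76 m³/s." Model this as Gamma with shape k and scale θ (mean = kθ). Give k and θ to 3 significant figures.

k ≈ 3.74, θ ≈ 39.3

For Gamma(k, scale θ): mean = kθ, variance = kθ², so CV = 1/√k.
CV = SD/mean = 76/147 = 0.517, hence k = 1/CV² = 3.74.
Then θ = mean/k = 147/3.74 = 39.3.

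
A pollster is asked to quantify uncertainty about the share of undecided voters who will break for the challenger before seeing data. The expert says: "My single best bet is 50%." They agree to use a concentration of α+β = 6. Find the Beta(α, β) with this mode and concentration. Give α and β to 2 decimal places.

α = 3.00, β = 3.00

For α,β > 1 the Beta mode is (α−1)/(α+β−2). With α+β = 6, the mode is (α−1)/4.
Set (α−1)/4 = 0.5 → α = 1 + 0.5·4 = 3.00.
β = 6 − α = 3.00.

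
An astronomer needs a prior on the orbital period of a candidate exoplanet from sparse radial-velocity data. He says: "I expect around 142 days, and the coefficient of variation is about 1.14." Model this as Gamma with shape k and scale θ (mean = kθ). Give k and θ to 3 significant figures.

k ≈ 0.769, θ ≈ 185

For Gamma(k, scale θ): mean = kθ, variance = kθ², so CV = 1/√k.
CV = 1.14, hence k = 1/CV² = 0.769.
Then θ = mean/k = 142/0.769 = 185.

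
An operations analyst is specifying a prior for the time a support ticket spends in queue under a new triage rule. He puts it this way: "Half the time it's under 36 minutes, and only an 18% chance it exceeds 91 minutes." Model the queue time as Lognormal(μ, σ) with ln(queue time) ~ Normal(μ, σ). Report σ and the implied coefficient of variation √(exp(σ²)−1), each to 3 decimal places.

σ ≈ 1.013, CV ≈ 1.338

If T ~ Lognormal(μ,σ) then ln T ~ Normal(μ,σ), so the p-quantile of ln T is μ + z_p·σ.
ln(36) = 3.584 and ln(91) = 4.511; z_{0.5} = 0, z_{0.82} = 0.9154.
σ = (4.511 − 3.584)/(0.9154 − (0)) = 1.013.
μ = 3.584 − (0)·1.013 = 3.584.
CV = √(exp(σ²)−1) = √(exp(1.0263)−1) = 1.338.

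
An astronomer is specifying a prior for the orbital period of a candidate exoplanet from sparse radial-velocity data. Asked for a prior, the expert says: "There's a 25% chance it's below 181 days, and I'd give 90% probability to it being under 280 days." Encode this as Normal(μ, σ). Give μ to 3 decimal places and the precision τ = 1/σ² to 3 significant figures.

For Normal(μ,σ), the p-quantile is μ + z_p·σ. Here z_{0.25} = -0.6745, z_{0.9} = 1.282.
So 181 = μ − 0.6745σ and 280 = μ + 1.282σ.
Subtracting: σ = (280 − 181)/(1.282 − (-0.6745)) = 50.612.
Then μ = 181 − (-0.6745)·50.612 = 215.138.
Precision τ = 1/σ² = 1/50.61² = 0.00039.

μ = 215.138, τ = 0.00039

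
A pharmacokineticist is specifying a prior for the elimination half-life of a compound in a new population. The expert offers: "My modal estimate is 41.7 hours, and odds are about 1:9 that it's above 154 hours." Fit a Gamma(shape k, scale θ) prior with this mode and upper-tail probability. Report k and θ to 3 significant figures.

Gamma(k,θ) with k>1 has mode (k−1)θ, so θ = 41.7/(k−1).
Need P(X < 154) = 0.9 with θ tied to k this way. Start at k = 2, θ = 41.7: P(X<154) ≈ 0.883.
Too low — raise k to concentrate. Iterating converges to k ≈ 2.09.
Then θ = 41.7/(2.09−1) ≈ 38.3.

k ≈ 2.09, θ ≈ 38.3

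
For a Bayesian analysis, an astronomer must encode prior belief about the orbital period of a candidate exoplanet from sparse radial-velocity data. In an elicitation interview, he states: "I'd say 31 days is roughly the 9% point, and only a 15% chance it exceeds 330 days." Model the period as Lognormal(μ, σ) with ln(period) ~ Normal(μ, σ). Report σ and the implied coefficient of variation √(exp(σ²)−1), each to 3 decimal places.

σ ≈ 0.995, CV ≈ 1.300

If T ~ Lognormal(μ,σ) then ln T ~ Normal(μ,σ), so the p-quantile of ln T is μ + z_p·σ.
ln(31) = 3.434 and ln(330) = 5.799; z_{0.09} = -1.341, z_{0.85} = 1.036.
σ = (5.799 − 3.434)/(1.036 − (-1.341)) = 0.995.
μ = 3.434 − (-1.341)·0.995 = 4.768.
CV = √(exp(σ²)−1) = √(exp(0.9899)−1) = 1.300.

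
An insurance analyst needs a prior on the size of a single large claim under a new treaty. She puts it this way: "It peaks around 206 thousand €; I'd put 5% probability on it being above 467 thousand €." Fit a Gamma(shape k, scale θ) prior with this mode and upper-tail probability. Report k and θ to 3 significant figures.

k ≈ 5.1, θ ≈ 50.3

Gamma(k,θ) with k>1 has mode (k−1)θ, so θ = 206/(k−1).
Need P(X < 467) = 0.95 with θ tied to k this way. Start at k = 2, θ = 206: P(X<467) ≈ 0.661.
Too low — raise k to concentrate. Iterating converges to k ≈ 5.1.
Then θ = 206/(5.1−1) ≈ 50.3.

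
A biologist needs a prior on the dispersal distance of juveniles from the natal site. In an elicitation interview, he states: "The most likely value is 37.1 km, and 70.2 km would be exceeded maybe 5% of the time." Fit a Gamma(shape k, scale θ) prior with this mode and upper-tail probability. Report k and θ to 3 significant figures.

Gamma(k,θ) with k>1 has mode (k−1)θ, so θ = 37.1/(k−1).
Need P(X < 70.2) = 0.95 with θ tied to k this way. Start at k = 2, θ = 37.1: P(X<70.2) ≈ 0.564.
Too low — raise k to concentrate. Iterating converges to k ≈ 7.84.
Then θ = 37.1/(7.84−1) ≈ 5.43.

k ≈ 7.84, θ ≈ 5.43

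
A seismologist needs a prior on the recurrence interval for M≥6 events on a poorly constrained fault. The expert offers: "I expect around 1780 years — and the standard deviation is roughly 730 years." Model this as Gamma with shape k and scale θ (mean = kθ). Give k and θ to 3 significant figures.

For Gamma(k, scale θ): mean = kθ, variance = kθ², so CV = 1/√k.
CV = SD/mean = 730/1780 = 0.4101, hence k = 1/CV² = 5.95.
Then θ = mean/k = 1780/5.95 = 299.

k ≈ 5.95, θ ≈ 299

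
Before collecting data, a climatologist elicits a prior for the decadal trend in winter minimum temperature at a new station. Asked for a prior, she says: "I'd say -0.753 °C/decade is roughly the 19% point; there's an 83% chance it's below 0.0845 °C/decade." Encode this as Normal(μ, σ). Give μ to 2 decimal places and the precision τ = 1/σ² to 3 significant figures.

μ = -0.35, τ = 4.79

For Normal(μ,σ), the p-quantile is μ + z_p·σ. Here z_{0.19} = -0.8779, z_{0.83} = 0.9542.
So -0.753 = μ − 0.8779σ and 0.0845 = μ + 0.9542σ.
Subtracting: σ = (0.0845 − -0.753)/(0.9542 − (-0.8779)) = 0.46.
Then μ = -0.753 − (-0.8779)·0.46 = -0.35.
Precision τ = 1/σ² = 1/0.4571² = 4.79.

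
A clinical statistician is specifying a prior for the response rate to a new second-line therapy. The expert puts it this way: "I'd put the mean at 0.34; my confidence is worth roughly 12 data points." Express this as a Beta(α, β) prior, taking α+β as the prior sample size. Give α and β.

α = 4.08, β = 7.92

Under the effective-sample-size interpretation, Beta(α, β) has prior mean α/(α+β) and prior sample size α+β.
So α+β = 12 and α/(α+β) = 0.34, giving α = 0.34·12 = 4.08 and β = 12 − 4.08 = 7.92.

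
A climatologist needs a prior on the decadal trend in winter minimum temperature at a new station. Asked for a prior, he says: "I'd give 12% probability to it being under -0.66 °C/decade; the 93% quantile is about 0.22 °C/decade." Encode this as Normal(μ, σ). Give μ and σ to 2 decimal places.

The p-quantile of Normal(μ,σ) is μ + z_p·σ, with z_{0.12} = -1.175 and z_{0.93} = 1.476.
Eliminate σ: μ = (z₂·x₁ − z₁·x₂)/(z₂ − z₁) = (1.476·-0.66 − (-1.175)·0.22)/2.651 = -0.27.
Then σ = (x₂ − x₁)/(z₂ − z₁) = (0.22 − -0.66)/2.651 = 0.33.

μ = -0.27, σ = 0.33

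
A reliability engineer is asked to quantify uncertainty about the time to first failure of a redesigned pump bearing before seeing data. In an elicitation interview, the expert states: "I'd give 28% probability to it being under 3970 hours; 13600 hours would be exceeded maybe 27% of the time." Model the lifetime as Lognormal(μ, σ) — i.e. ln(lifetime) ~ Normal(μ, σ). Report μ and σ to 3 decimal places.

If T ~ Lognormal(μ,σ) then ln T ~ Normal(μ,σ), so the p-quantile of ln T is μ + z_p·σ.
ln(3970) = 8.287 and ln(13600) = 9.518; z_{0.28} = -0.5828, z_{0.73} = 0.6128.
σ = (9.518 − 8.287)/(0.6128 − (-0.5828)) = 1.030.
μ = 8.287 − (-0.5828)·1.030 = 8.887.

μ ≈ 8.887, σ ≈ 1.030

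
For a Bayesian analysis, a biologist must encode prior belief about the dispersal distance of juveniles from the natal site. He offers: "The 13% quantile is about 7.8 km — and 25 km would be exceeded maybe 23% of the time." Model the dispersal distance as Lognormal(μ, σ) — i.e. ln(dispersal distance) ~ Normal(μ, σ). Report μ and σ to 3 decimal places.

μ ≈ 2.758, σ ≈ 0.624

If T ~ Lognormal(μ,σ) then ln T ~ Normal(μ,σ), so the p-quantile of ln T is μ + z_p·σ.
ln(7.8) = 2.054 and ln(25) = 3.219; z_{0.13} = -1.126, z_{0.77} = 0.7388.
σ = (3.219 − 2.054)/(0.7388 − (-1.126)) = 0.624.
μ = 2.054 − (-1.126)·0.624 = 2.758.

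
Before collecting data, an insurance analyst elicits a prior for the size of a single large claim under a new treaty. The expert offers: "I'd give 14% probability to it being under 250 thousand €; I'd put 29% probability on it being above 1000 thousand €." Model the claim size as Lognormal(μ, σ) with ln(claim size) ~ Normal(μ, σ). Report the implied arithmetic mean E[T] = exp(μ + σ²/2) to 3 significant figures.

E[T] ≈ 896 thousand €

If T ~ Lognormal(μ,σ) then ln T ~ Normal(μ,σ), so the p-quantile of ln T is μ + z_p·σ.
ln(250) = 5.521 and ln(1000) = 6.908; z_{0.14} = -1.08, z_{0.71} = 0.5534.
σ = (6.908 − 5.521)/(0.5534 − (-1.08)) = 0.849.
μ = 5.521 − (-1.08)·0.849 = 6.438.
E[T] = exp(μ + σ²/2) = exp(6.438 + 0.3600) = 896 thousand €.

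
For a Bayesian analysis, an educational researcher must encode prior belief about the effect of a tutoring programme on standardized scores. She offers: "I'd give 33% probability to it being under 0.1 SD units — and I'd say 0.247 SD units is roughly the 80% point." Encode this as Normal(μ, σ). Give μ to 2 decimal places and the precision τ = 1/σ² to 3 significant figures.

μ = 0.15, τ = 76

The p-quantile of Normal(μ,σ) is μ + z_p·σ, with z_{0.33} = -0.4399 and z_{0.8} = 0.8416.
Eliminate σ: μ = (z₂·x₁ − z₁·x₂)/(z₂ − z₁) = (0.8416·0.1 − (-0.4399)·0.247)/1.282 = 0.15.
Then σ = (x₂ − x₁)/(z₂ − z₁) = (0.247 − 0.1)/1.282 = 0.11.
Precision τ = 1/σ² = 1/0.1147² = 76.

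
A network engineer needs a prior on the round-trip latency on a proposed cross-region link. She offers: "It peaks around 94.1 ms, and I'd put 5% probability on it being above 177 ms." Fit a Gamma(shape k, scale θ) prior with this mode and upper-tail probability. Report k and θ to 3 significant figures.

Gamma(k,θ) with k>1 has mode (k−1)θ, so θ = 94.1/(k−1).
Need P(X < 177) = 0.95 with θ tied to k this way. Start at k = 2, θ = 94.1: P(X<177) ≈ 0.561.
Too low — raise k to concentrate. Iterating converges to k ≈ 7.97.
Then θ = 94.1/(7.97−1) ≈ 13.5.

k ≈ 7.97, θ ≈ 13.5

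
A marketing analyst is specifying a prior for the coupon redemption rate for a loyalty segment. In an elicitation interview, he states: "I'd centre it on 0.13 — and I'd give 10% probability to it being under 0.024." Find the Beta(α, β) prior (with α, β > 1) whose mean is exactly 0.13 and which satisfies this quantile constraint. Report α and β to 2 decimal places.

α ≈ 1.32, β ≈ 8.86

With mean 0.13 fixed, write α = 0.13s, β = 0.87s where s = α+β.
Need P(θ < 0.024) = 0.1 under Beta(0.13s, 0.87s). Normal approximation: (q−m)/√(m(1−m)/s) ≈ z_{0.1} = -1.28, so s ≈ 0.13·0.87·(-1.28)²/(0.024−0.13)² = 16.5.
At s = 16.5: P(θ<0.024) ≈ 0.039. Adjusting to match 0.1 gives s ≈ 10.19.
So α = 0.13·10.19 ≈ 1.32, β = 0.87·10.19 ≈ 8.86.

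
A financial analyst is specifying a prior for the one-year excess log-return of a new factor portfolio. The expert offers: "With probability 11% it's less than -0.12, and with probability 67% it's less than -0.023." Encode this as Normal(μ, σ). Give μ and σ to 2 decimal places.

μ = -0.05, σ = 0.06

The p-quantile of Normal(μ,σ) is μ + z_p·σ, with z_{0.11} = -1.227 and z_{0.67} = 0.4399.
Eliminate σ: μ = (z₂·x₁ − z₁·x₂)/(z₂ − z₁) = (0.4399·-0.12 − (-1.227)·-0.023)/1.666 = -0.05.
Then σ = (x₂ − x₁)/(z₂ − z₁) = (-0.023 − -0.12)/1.666 = 0.06.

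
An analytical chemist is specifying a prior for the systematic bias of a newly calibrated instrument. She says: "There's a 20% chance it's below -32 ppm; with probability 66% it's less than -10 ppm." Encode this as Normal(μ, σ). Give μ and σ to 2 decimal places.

μ = -17.24, σ = 17.54

For Normal(μ,σ), the p-quantile is μ + z_p·σ. Here z_{0.2} = -0.8416, z_{0.66} = 0.4125.
So -32 = μ − 0.8416σ and -10 = μ + 0.4125σ.
Subtracting: σ = (-10 − -32)/(0.4125 − (-0.8416)) = 17.54.
Then μ = -32 − (-0.8416)·17.54 = -17.24.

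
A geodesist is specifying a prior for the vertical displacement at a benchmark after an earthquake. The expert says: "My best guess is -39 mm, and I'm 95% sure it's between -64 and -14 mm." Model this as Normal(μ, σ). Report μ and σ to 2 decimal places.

μ = -39.00, σ = 12.76

A symmetric 95% interval runs μ ± z·σ with z = 1.96.
Half-width = 25, so σ = 25/1.96 = 12.76.
μ is the stated best guess, -39.00.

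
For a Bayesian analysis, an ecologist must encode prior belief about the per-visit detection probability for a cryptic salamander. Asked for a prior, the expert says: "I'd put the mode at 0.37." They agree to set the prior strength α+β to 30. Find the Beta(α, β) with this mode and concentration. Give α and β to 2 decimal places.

For α,β > 1 the Beta mode is (α−1)/(α+β−2). With α+β = 30, the mode is (α−1)/28.
Set (α−1)/28 = 0.37 → α = 1 + 0.37·28 = 11.36.
β = 30 − α = 18.64.

α = 11.36, β = 18.64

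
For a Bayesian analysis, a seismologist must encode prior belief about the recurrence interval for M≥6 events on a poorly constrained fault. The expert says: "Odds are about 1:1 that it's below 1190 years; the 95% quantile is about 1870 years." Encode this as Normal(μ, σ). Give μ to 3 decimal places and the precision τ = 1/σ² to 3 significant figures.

For Normal(μ,σ), the p-quantile is μ + z_p·σ. Here z_{0.5} = 0, z_{0.95} = 1.645.
So 1190 = μ + 0σ and 1870 = μ + 1.645σ.
Subtracting: σ = (1870 − 1190)/(1.645 − (0)) = 413.411.
Then μ = 1190 − (0)·413.411 = 1190.000.
Precision τ = 1/σ² = 1/413.4² = 5.85e-06.

μ = 1190.000, τ = 5.85e-06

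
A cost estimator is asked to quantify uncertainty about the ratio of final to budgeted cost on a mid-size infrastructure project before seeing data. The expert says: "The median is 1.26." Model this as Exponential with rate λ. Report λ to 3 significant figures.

Exponential median = ln 2 / λ, so λ = ln 2 / 1.26 = 0.55.

λ ≈ 0.55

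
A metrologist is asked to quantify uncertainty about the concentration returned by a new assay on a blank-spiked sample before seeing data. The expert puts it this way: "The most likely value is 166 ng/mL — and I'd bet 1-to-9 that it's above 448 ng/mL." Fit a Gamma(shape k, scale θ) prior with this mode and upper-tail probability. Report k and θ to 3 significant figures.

Gamma(k,θ) with k>1 has mode (k−1)θ, so θ = 166/(k−1).
Need P(X < 448) = 0.9 with θ tied to k this way. Start at k = 2, θ = 166: P(X<448) ≈ 0.751.
Too low — raise k to concentrate. Iterating converges to k ≈ 2.94.
Then θ = 166/(2.94−1) ≈ 85.5.

k ≈ 2.94, θ ≈ 85.5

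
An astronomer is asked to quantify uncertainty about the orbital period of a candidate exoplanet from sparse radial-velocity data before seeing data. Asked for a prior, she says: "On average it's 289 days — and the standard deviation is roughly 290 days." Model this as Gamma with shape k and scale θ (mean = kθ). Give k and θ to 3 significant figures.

k ≈ 0.993, θ ≈ 291

For Gamma(k, scale θ): mean = kθ, variance = kθ², so CV = 1/√k.
CV = SD/mean = 290/289 = 1.003, hence k = 1/CV² = 0.993.
Then θ = mean/k = 289/0.993 = 291.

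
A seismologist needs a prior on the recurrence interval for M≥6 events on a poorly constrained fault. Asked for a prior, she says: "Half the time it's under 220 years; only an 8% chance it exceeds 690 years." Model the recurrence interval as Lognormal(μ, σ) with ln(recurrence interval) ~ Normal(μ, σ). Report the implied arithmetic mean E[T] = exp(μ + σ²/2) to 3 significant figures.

E[T] ≈ 306 years

If T ~ Lognormal(μ,σ) then ln T ~ Normal(μ,σ), so the p-quantile of ln T is μ + z_p·σ.
ln(220) = 5.394 and ln(690) = 6.537; z_{0.5} = 0, z_{0.92} = 1.405.
σ = (6.537 − 5.394)/(1.405 − (0)) = 0.814.
μ = 5.394 − (0)·0.814 = 5.394.
E[T] = exp(μ + σ²/2) = exp(5.394 + 0.3309) = 306 years.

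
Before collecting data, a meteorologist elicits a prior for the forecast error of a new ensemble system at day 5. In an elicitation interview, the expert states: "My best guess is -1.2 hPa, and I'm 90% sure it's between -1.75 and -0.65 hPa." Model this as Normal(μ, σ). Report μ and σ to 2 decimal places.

μ = -1.20, σ = 0.33

A symmetric 90% interval runs μ ± z·σ with z = 1.645.
Half-width = 0.55, so σ = 0.55/1.645 = 0.33.
μ is the stated best guess, -1.20.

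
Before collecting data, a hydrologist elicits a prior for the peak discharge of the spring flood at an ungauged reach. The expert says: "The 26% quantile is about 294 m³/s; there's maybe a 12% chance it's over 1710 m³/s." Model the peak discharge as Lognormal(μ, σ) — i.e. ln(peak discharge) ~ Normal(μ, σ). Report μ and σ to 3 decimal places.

If T ~ Lognormal(μ,σ) then ln T ~ Normal(μ,σ), so the p-quantile of ln T is μ + z_p·σ.
ln(294) = 5.684 and ln(1710) = 7.444; z_{0.26} = -0.6433, z_{0.88} = 1.175.
σ = (7.444 − 5.684)/(1.175 − (-0.6433)) = 0.968.
μ = 5.684 − (-0.6433)·0.968 = 6.307.

μ ≈ 6.307, σ ≈ 0.968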